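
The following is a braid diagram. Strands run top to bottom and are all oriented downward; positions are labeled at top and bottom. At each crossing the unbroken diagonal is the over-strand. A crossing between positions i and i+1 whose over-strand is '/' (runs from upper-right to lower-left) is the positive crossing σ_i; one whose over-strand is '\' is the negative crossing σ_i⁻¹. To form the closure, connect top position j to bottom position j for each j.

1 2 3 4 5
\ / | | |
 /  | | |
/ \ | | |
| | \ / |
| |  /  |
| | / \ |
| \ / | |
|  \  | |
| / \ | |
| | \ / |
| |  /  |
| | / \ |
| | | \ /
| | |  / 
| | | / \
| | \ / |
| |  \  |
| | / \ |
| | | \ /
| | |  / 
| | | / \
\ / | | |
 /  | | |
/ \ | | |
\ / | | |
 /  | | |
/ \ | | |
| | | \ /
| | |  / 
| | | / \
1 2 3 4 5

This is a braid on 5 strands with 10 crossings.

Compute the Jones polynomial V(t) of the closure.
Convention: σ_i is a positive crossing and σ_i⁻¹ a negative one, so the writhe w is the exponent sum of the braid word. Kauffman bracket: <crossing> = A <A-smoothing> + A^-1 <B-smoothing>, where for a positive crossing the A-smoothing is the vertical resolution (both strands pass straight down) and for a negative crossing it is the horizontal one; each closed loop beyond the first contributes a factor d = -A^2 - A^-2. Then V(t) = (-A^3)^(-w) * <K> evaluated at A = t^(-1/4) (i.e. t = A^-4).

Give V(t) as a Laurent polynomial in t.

t^10 - 2*t^9 + 2*t^8 - 4*t^7 + 4*t^6 - 3*t^5 + 3*t^4 - t^3 + t^2

Derivation:
Reading the diagram top to bottom ('/'-over between positions i,i+1 = s_i, '\'-over = s_i^-1): braid word = s1 s3 s2^-1 s3 s4 s3^-1 s4 s1 s1 s4.
Braid: s1 s3 s2^-1 s3 s4 s3^-1 s4 s1 s1 s4 on 5 strands, 10 crossings.
Writhe w = (#positive) - (#negative) = 8 - 2 = 6.
Enumerate smoothing states for the bracket polynomial. There are 2^10 = 1024 states.
Each crossing splits two ways (0=vertical, 1=horizontal). The state's weight is A^(#A-smoothings - #B-smoothings) * d^(loops - 1).
Tabulate the states by total A-exponent and number of loops L (A-exp: L × count):
  A^10: L=3 ×1
  A^8: L=2 ×6, L=4 ×4
  A^6: L=1 ×9, L=3 ×32, L=5 ×4
  A^4: L=2 ×70, L=4 ×49, L=6 ×1
  A^2: L=1 ×30, L=3 ×149, L=5 ×31
  A^0: L=2 ×99, L=4 ×144, L=6 ×9
  A^-2: L=3 ×136, L=5 ×73, L=7 ×1
  A^-4: L=4 ×101, L=6 ×19
  A^-6: L=5 ×43, L=7 ×2
  A^-8: L=6 ×10
  A^-10: L=7 ×1
Each group contributes A^e * Σ count * d^(L-1):
Powers of d = -A^2 - A^-2: d^2 = A^4 + 2 + A^-4; d^3 = -A^6 - 3*A^2 - 3*A^-2 - A^-6; d^4 = A^8 + 4*A^4 + 6 + 4*A^-4 + A^-8; d^5 = -A^10 - 5*A^6 - 10*A^2 - 10*A^-2 - 5*A^-6 - A^-10; d^6 = A^12 + 6*A^8 + 15*A^4 + 20 + 15*A^-4 + 6*A^-8 + A^-12.
  A^10 * (d^2) = A^14 + 2*A^10 + A^6
  A^8 * (6*d + 4*d^3) = -4*A^14 - 18*A^10 - 18*A^6 - 4*A^2
  A^6 * (9 + 32*d^2 + 4*d^4) = 4*A^14 + 48*A^10 + 97*A^6 + 48*A^2 + 4*A^-2
  A^4 * (70*d + 49*d^3 + d^5) = -A^14 - 54*A^10 - 227*A^6 - 227*A^2 - 54*A^-2 - A^-6
  A^2 * (30 + 149*d^2 + 31*d^4) = 31*A^10 + 273*A^6 + 514*A^2 + 273*A^-2 + 31*A^-6
  A^0 * (99*d + 144*d^3 + 9*d^5) = -9*A^10 - 189*A^6 - 621*A^2 - 621*A^-2 - 189*A^-6 - 9*A^-10
  A^-2 * (136*d^2 + 73*d^4 + d^6) = A^10 + 79*A^6 + 443*A^2 + 730*A^-2 + 443*A^-6 + 79*A^-10 + A^-14
  A^-4 * (101*d^3 + 19*d^5) = -19*A^6 - 196*A^2 - 493*A^-2 - 493*A^-6 - 196*A^-10 - 19*A^-14
  A^-6 * (43*d^4 + 2*d^6) = 2*A^6 + 55*A^2 + 202*A^-2 + 298*A^-6 + 202*A^-10 + 55*A^-14 + 2*A^-18
  A^-8 * (10*d^5) = -10*A^2 - 50*A^-2 - 100*A^-6 - 100*A^-10 - 50*A^-14 - 10*A^-18
  A^-10 * (d^6) = A^2 + 6*A^-2 + 15*A^-6 + 20*A^-10 + 15*A^-14 + 6*A^-18 + A^-22
Summing the groups: <K> = A^10 - A^6 + 3*A^2 - 3*A^-2 + 4*A^-6 - 4*A^-10 + 2*A^-14 - 2*A^-18 + A^-22
Normalise by the writhe: (-A^3)^(-w) = (-A^3)^(-6) = A^-18, so f(A) = A^-18 * <K> = A^-8 - A^-12 + 3*A^-16 - 3*A^-20 + 4*A^-24 - 4*A^-28 + 2*A^-32 - 2*A^-36 + A^-40.
Substitute A = t^(-1/4), i.e. A^e → t^(-e/4): V(t) = t^10 - 2*t^9 + 2*t^8 - 4*t^7 + 4*t^6 - 3*t^5 + 3*t^4 - t^3 + t^2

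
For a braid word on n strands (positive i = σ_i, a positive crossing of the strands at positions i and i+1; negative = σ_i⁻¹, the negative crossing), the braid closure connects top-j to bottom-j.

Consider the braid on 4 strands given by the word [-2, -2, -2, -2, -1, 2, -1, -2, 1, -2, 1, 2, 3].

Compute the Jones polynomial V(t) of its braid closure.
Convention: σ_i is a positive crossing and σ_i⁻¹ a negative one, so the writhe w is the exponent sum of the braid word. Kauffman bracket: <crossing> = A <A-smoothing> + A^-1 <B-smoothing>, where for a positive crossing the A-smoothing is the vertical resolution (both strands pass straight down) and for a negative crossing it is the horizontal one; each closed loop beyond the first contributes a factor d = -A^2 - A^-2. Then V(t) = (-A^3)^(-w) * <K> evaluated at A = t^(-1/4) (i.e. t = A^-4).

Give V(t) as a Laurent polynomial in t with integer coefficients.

-1 + 3*t^-1 - 3*t^-2 + 5*t^-3 - 5*t^-4 + 4*t^-5 - 3*t^-6 + 2*t^-7 - t^-8

Derivation:
The presented braid s2^-1 s2^-1 s2^-1 s2^-1 s1^-1 s2 s1^-1 s2^-1 s1 s2^-1 s1 s2 s3 on 4 strands reduces by inverse Markov moves (closure unchanged at each step):
  Destabilize: the word has the form β·s3 where s3 occurs only as the final letter (β ∈ B_3); drop it and the last strand → 3 strands.
  Deconjugate: the word is γ·β·γ⁻¹ with γ = s2^-1 (prefix) and γ⁻¹ = s2 (suffix); strip both.
Reduced to β = s2^-1 s2^-1 s2^-1 s1^-1 s2 s1^-1 s2^-1 s1 s2^-1 s1 on 3 strands, 10 crossings.
Compute on β:
Braid: s2^-1 s2^-1 s2^-1 s1^-1 s2 s1^-1 s2^-1 s1 s2^-1 s1 on 3 strands, 10 crossings.
Writhe w = (#positive) - (#negative) = 3 - 7 = -4.
Enumerate smoothing states for the bracket polynomial. There are 2^10 = 1024 states.
For each crossing: s=0 is the vertical smoothing, s=1 horizontal. Crossing k contributes A^(sign_k * (1 - 2*s_k)); loop factor d = -A^2 - A^-2.
Tabulate the states by total A-exponent and number of loops L (A-exp: L × count):
  A^10: L=6 ×1
  A^8: L=5 ×10
  A^6: L=4 ×41, L=6 ×4
  A^4: L=3 ×88, L=5 ×31, L=7 ×1
  A^2: L=2 ×102, L=4 ×99, L=6 ×9
  A^0: L=1 ×54, L=3 ×162, L=5 ×36
  A^-2: L=2 ×134, L=4 ×74, L=6 ×2
  A^-4: L=1 ×30, L=3 ×82, L=5 ×8
  A^-6: L=2 ×32, L=4 ×13
  A^-8: L=1 ×3, L=3 ×7
  A^-10: L=2 ×1
Each group contributes A^e * Σ count * d^(L-1):
Powers of d = -A^2 - A^-2: d^2 = A^4 + 2 + A^-4; d^3 = -A^6 - 3*A^2 - 3*A^-2 - A^-6; d^4 = A^8 + 4*A^4 + 6 + 4*A^-4 + A^-8; d^5 = -A^10 - 5*A^6 - 10*A^2 - 10*A^-2 - 5*A^-6 - A^-10; d^6 = A^12 + 6*A^8 + 15*A^4 + 20 + 15*A^-4 + 6*A^-8 + A^-12.
  A^10 * (d^5) = -A^20 - 5*A^16 - 10*A^12 - 10*A^8 - 5*A^4 - 1
  A^8 * (10*d^4) = 10*A^16 + 40*A^12 + 60*A^8 + 40*A^4 + 10
  A^6 * (41*d^3 + 4*d^5) = -4*A^16 - 61*A^12 - 163*A^8 - 163*A^4 - 61 - 4*A^-4
  A^4 * (88*d^2 + 31*d^4 + d^6) = A^16 + 37*A^12 + 227*A^8 + 382*A^4 + 227 + 37*A^-4 + A^-8
  A^2 * (102*d + 99*d^3 + 9*d^5) = -9*A^12 - 144*A^8 - 489*A^4 - 489 - 144*A^-4 - 9*A^-8
  A^0 * (54 + 162*d^2 + 36*d^4) = 36*A^8 + 306*A^4 + 594 + 306*A^-4 + 36*A^-8
  A^-2 * (134*d + 74*d^3 + 2*d^5) = -2*A^8 - 84*A^4 - 376 - 376*A^-4 - 84*A^-8 - 2*A^-12
  A^-4 * (30 + 82*d^2 + 8*d^4) = 8*A^4 + 114 + 242*A^-4 + 114*A^-8 + 8*A^-12
  A^-6 * (32*d + 13*d^3) = -13 - 71*A^-4 - 71*A^-8 - 13*A^-12
  A^-8 * (3 + 7*d^2) = 7*A^-4 + 17*A^-8 + 7*A^-12
  A^-10 * (d) = -A^-8 - A^-12
Summing the groups: <K> = -A^20 + 2*A^16 - 3*A^12 + 4*A^8 - 5*A^4 + 5 - 3*A^-4 + 3*A^-8 - A^-12
Normalise by the writhe: (-A^3)^(-w) = (-A^3)^(4) = A^12, so f(A) = A^12 * <K> = -A^32 + 2*A^28 - 3*A^24 + 4*A^20 - 5*A^16 + 5*A^12 - 3*A^8 + 3*A^4 - 1.
Substitute A = t^(-1/4), i.e. A^e → t^(-e/4): V(t) = -1 + 3*t^-1 - 3*t^-2 + 5*t^-3 - 5*t^-4 + 4*t^-5 - 3*t^-6 + 2*t^-7 - t^-8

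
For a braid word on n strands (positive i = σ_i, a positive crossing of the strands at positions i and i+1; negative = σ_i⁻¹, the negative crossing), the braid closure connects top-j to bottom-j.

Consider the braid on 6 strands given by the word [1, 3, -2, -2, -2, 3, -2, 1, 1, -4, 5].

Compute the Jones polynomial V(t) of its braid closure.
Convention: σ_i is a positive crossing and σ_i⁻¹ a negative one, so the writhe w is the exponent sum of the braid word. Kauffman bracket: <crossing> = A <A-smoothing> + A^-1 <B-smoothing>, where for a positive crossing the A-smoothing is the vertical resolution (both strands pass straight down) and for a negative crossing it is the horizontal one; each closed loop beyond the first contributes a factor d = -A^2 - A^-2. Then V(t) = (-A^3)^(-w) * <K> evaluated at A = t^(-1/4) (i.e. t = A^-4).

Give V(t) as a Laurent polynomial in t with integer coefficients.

The presented braid s1 s3 s2^-1 s2^-1 s2^-1 s3 s2^-1 s1 s1 s4^-1 s5 on 6 strands reduces by inverse Markov moves (closure unchanged at each step):
  Destabilize: the word has the form β·s5 where s5 occurs only as the final letter (β ∈ B_5); drop it and the last strand → 5 strands.
  Destabilize: the word has the form β·s4^-1 where s4^-1 occurs only as the final letter (β ∈ B_4); drop it and the last strand → 4 strands.
Reduced to β = s1 s3 s2^-1 s2^-1 s2^-1 s3 s2^-1 s1 s1 on 4 strands, 9 crossings.
Compute on β:
Braid: s1 s3 s2^-1 s2^-1 s2^-1 s3 s2^-1 s1 s1 on 4 strands, 9 crossings.
Writhe w = (#positive) - (#negative) = 5 - 4 = 1.
Enumerate smoothing states for the bracket polynomial. There are 2^9 = 512 states.
For each crossing: s=0 is the vertical smoothing, s=1 horizontal. Crossing k contributes A^(sign_k * (1 - 2*s_k)); loop factor d = -A^2 - A^-2.
Tabulate the states by total A-exponent and number of loops L (A-exp: L × count):
  A^9: L=6 ×1
  A^7: L=5 ×9
  A^5: L=4 ×33, L=6 ×3
  A^3: L=3 ×64, L=5 ×19, L=7 ×1
  A^1: L=2 ×68, L=4 ×52, L=6 ×6
  A^-1: L=1 ×33, L=3 ×75, L=5 ×18
  A^-3: L=2 ×51, L=4 ×32, L=6 ×1
  A^-5: L=3 ×32, L=5 ×4
  A^-7: L=4 ×9
  A^-9: L=5 ×1
Each group contributes A^e * Σ count * d^(L-1):
Powers of d = -A^2 - A^-2: d^2 = A^4 + 2 + A^-4; d^3 = -A^6 - 3*A^2 - 3*A^-2 - A^-6; d^4 = A^8 + 4*A^4 + 6 + 4*A^-4 + A^-8; d^5 = -A^10 - 5*A^6 - 10*A^2 - 10*A^-2 - 5*A^-6 - A^-10; d^6 = A^12 + 6*A^8 + 15*A^4 + 20 + 15*A^-4 + 6*A^-8 + A^-12.
  A^9 * (d^5) = -A^19 - 5*A^15 - 10*A^11 - 10*A^7 - 5*A^3 - A^-1
  A^7 * (9*d^4) = 9*A^15 + 36*A^11 + 54*A^7 + 36*A^3 + 9*A^-1
  A^5 * (33*d^3 + 3*d^5) = -3*A^15 - 48*A^11 - 129*A^7 - 129*A^3 - 48*A^-1 - 3*A^-5
  A^3 * (64*d^2 + 19*d^4 + d^6) = A^15 + 25*A^11 + 155*A^7 + 262*A^3 + 155*A^-1 + 25*A^-5 + A^-9
  A^1 * (68*d + 52*d^3 + 6*d^5) = -6*A^11 - 82*A^7 - 284*A^3 - 284*A^-1 - 82*A^-5 - 6*A^-9
  A^-1 * (33 + 75*d^2 + 18*d^4) = 18*A^7 + 147*A^3 + 291*A^-1 + 147*A^-5 + 18*A^-9
  A^-3 * (51*d + 32*d^3 + d^5) = -A^7 - 37*A^3 - 157*A^-1 - 157*A^-5 - 37*A^-9 - A^-13
  A^-5 * (32*d^2 + 4*d^4) = 4*A^3 + 48*A^-1 + 88*A^-5 + 48*A^-9 + 4*A^-13
  A^-7 * (9*d^3) = -9*A^-1 - 27*A^-5 - 27*A^-9 - 9*A^-13
  A^-9 * (d^4) = A^-1 + 4*A^-5 + 6*A^-9 + 4*A^-13 + A^-17
Summing the groups: <K> = -A^19 + 2*A^15 - 3*A^11 + 5*A^7 - 6*A^3 + 5*A^-1 - 5*A^-5 + 3*A^-9 - 2*A^-13 + A^-17
Normalise by the writhe: (-A^3)^(-w) = (-A^3)^(-1) = -A^-3, so f(A) = -A^-3 * <K> = A^16 - 2*A^12 + 3*A^8 - 5*A^4 + 6 - 5*A^-4 + 5*A^-8 - 3*A^-12 + 2*A^-16 - A^-20.
Substitute A = t^(-1/4), i.e. A^e → t^(-e/4): V(t) = -t^5 + 2*t^4 - 3*t^3 + 5*t^2 - 5*t + 6 - 5*t^-1 + 3*t^-2 - 2*t^-3 + t^-4

Answer: -t^5 + 2*t^4 - 3*t^3 + 5*t^2 - 5*t + 6 - 5*t^-1 + 3*t^-2 - 2*t^-3 + t^-4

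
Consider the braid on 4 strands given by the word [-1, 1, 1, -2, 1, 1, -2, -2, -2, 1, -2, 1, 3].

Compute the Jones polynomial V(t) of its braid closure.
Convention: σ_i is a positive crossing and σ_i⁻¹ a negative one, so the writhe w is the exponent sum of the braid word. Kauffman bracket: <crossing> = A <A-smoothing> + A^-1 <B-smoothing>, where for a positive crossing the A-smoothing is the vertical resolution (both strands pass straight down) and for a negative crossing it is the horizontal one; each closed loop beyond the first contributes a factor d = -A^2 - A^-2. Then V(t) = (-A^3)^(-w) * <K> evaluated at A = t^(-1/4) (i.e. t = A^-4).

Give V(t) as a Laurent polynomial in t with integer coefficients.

The presented braid s1^-1 s1 s1 s2^-1 s1 s1 s2^-1 s2^-1 s2^-1 s1 s2^-1 s1 s3 on 4 strands reduces by inverse Markov moves (closure unchanged at each step):
  Destabilize: the word has the form β·s3 where s3 occurs only as the final letter (β ∈ B_3); drop it and the last strand → 3 strands.
  Deconjugate: the word is γ·β·γ⁻¹ with γ = s1^-1 (prefix) and γ⁻¹ = s1 (suffix); strip both.
Reduced to β = s1 s1 s2^-1 s1 s1 s2^-1 s2^-1 s2^-1 s1 s2^-1 on 3 strands, 10 crossings.
Compute on β:
Braid: s1 s1 s2^-1 s1 s1 s2^-1 s2^-1 s2^-1 s1 s2^-1 on 3 strands, 10 crossings.
Writhe w = (#positive) - (#negative) = 5 - 5 = 0.
Computing the Kauffman bracket via state sum. There are 2^10 = 1024 states.
For each crossing: s=0 is the vertical smoothing, s=1 horizontal. Crossing k contributes A^(sign_k * (1 - 2*s_k)); loop factor d = -A^2 - A^-2.
Tabulate the states by total A-exponent and number of loops L (A-exp: L × count):
  A^10: L=6 ×1
  A^8: L=5 ×10
  A^6: L=4 ×43, L=6 ×2
  A^4: L=3 ×98, L=5 ×22
  A^2: L=2 ×121, L=4 ×83, L=6 ×6
  A^0: L=1 ×73, L=3 ×140, L=5 ×38, L=7 ×1
  A^-2: L=2 ×121, L=4 ×79, L=6 ×10
  A^-4: L=3 ×95, L=5 ×24, L=7 ×1
  A^-6: L=4 ×42, L=6 ×3
  A^-8: L=5 ×10
  A^-10: L=6 ×1
Each group contributes A^e * Σ count * d^(L-1):
Powers of d = -A^2 - A^-2: d^2 = A^4 + 2 + A^-4; d^3 = -A^6 - 3*A^2 - 3*A^-2 - A^-6; d^4 = A^8 + 4*A^4 + 6 + 4*A^-4 + A^-8; d^5 = -A^10 - 5*A^6 - 10*A^2 - 10*A^-2 - 5*A^-6 - A^-10; d^6 = A^12 + 6*A^8 + 15*A^4 + 20 + 15*A^-4 + 6*A^-8 + A^-12.
  A^10 * (d^5) = -A^20 - 5*A^16 - 10*A^12 - 10*A^8 - 5*A^4 - 1
  A^8 * (10*d^4) = 10*A^16 + 40*A^12 + 60*A^8 + 40*A^4 + 10
  A^6 * (43*d^3 + 2*d^5) = -2*A^16 - 53*A^12 - 149*A^8 - 149*A^4 - 53 - 2*A^-4
  A^4 * (98*d^2 + 22*d^4) = 22*A^12 + 186*A^8 + 328*A^4 + 186 + 22*A^-4
  A^2 * (121*d + 83*d^3 + 6*d^5) = -6*A^12 - 113*A^8 - 430*A^4 - 430 - 113*A^-4 - 6*A^-8
  A^0 * (73 + 140*d^2 + 38*d^4 + d^6) = A^12 + 44*A^8 + 307*A^4 + 601 + 307*A^-4 + 44*A^-8 + A^-12
  A^-2 * (121*d + 79*d^3 + 10*d^5) = -10*A^8 - 129*A^4 - 458 - 458*A^-4 - 129*A^-8 - 10*A^-12
  A^-4 * (95*d^2 + 24*d^4 + d^6) = A^8 + 30*A^4 + 206 + 354*A^-4 + 206*A^-8 + 30*A^-12 + A^-16
  A^-6 * (42*d^3 + 3*d^5) = -3*A^4 - 57 - 156*A^-4 - 156*A^-8 - 57*A^-12 - 3*A^-16
  A^-8 * (10*d^4) = 10 + 40*A^-4 + 60*A^-8 + 40*A^-12 + 10*A^-16
  A^-10 * (d^5) = -1 - 5*A^-4 - 10*A^-8 - 10*A^-12 - 5*A^-16 - A^-20
Summing the groups: <K> = -A^20 + 3*A^16 - 6*A^12 + 9*A^8 - 11*A^4 + 13 - 11*A^-4 + 9*A^-8 - 6*A^-12 + 3*A^-16 - A^-20
Normalise by the writhe: (-A^3)^(-w) = (-A^3)^(0) = 1, so f(A) = 1 * <K> = -A^20 + 3*A^16 - 6*A^12 + 9*A^8 - 11*A^4 + 13 - 11*A^-4 + 9*A^-8 - 6*A^-12 + 3*A^-16 - A^-20.
Substitute A = t^(-1/4), i.e. A^e → t^(-e/4): V(t) = -t^5 + 3*t^4 - 6*t^3 + 9*t^2 - 11*t + 13 - 11*t^-1 + 9*t^-2 - 6*t^-3 + 3*t^-4 - t^-5

Answer: -t^5 + 3*t^4 - 6*t^3 + 9*t^2 - 11*t + 13 - 11*t^-1 + 9*t^-2 - 6*t^-3 + 3*t^-4 - t^-5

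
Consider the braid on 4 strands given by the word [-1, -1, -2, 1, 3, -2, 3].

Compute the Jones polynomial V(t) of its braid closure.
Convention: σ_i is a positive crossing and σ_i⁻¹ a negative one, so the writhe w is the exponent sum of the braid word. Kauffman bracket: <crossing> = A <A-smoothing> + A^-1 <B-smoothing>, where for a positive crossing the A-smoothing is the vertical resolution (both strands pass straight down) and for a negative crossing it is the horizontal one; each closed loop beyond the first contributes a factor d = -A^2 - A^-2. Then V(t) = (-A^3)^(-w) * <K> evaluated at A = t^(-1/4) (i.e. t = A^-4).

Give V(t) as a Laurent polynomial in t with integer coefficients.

Braid: s1^-1 s1^-1 s2^-1 s1 s3 s2^-1 s3 on 4 strands, 7 crossings.
Writhe w = (#positive) - (#negative) = 3 - 4 = -1.
Enumerate smoothing states for the bracket polynomial. There are 2^7 = 128 states.
Each crossing splits two ways (0=vertical, 1=horizontal). The state's weight is A^(#A-smoothings - #B-smoothings) * d^(loops - 1).
Tabulate the states by total A-exponent and number of loops L (A-exp: L × count):
  A^7: L=4 ×1
  A^5: L=3 ×7
  A^3: L=2 ×17, L=4 ×4
  A^1: L=1 ×14, L=3 ×20, L=5 ×1
  A^-1: L=2 ×27, L=4 ×8
  A^-3: L=1 ×5, L=3 ×15, L=5 ×1
  A^-5: L=2 ×4, L=4 ×3
  A^-7: L=3 ×1
Each group contributes A^e * Σ count * d^(L-1):
Powers of d = -A^2 - A^-2: d^2 = A^4 + 2 + A^-4; d^3 = -A^6 - 3*A^2 - 3*A^-2 - A^-6; d^4 = A^8 + 4*A^4 + 6 + 4*A^-4 + A^-8.
  A^7 * (d^3) = -A^13 - 3*A^9 - 3*A^5 - A
  A^5 * (7*d^2) = 7*A^9 + 14*A^5 + 7*A
  A^3 * (17*d + 4*d^3) = -4*A^9 - 29*A^5 - 29*A - 4*A^-3
  A^1 * (14 + 20*d^2 + d^4) = A^9 + 24*A^5 + 60*A + 24*A^-3 + A^-7
  A^-1 * (27*d + 8*d^3) = -8*A^5 - 51*A - 51*A^-3 - 8*A^-7
  A^-3 * (5 + 15*d^2 + d^4) = A^5 + 19*A + 41*A^-3 + 19*A^-7 + A^-11
  A^-5 * (4*d + 3*d^3) = -3*A - 13*A^-3 - 13*A^-7 - 3*A^-11
  A^-7 * (d^2) = A^-3 + 2*A^-7 + A^-11
Summing the groups: <K> = -A^13 + A^9 - A^5 + 2*A - 2*A^-3 + A^-7 - A^-11
Normalise by the writhe: (-A^3)^(-w) = (-A^3)^(1) = -A^3, so f(A) = -A^3 * <K> = A^16 - A^12 + A^8 - 2*A^4 + 2 - A^-4 + A^-8.
Substitute A = t^(-1/4), i.e. A^e → t^(-e/4): V(t) = t^2 - t + 2 - 2*t^-1 + t^-2 - t^-3 + t^-4

Answer: t^2 - t + 2 - 2*t^-1 + t^-2 - t^-3 + t^-4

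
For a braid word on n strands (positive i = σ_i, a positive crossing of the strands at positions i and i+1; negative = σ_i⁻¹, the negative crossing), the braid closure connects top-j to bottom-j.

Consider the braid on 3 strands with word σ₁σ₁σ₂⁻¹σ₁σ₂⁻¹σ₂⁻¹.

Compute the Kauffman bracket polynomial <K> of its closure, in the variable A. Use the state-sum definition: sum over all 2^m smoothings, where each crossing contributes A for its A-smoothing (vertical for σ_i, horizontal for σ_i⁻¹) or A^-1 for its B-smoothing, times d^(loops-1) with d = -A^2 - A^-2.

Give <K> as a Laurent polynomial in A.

-A^12 + 2*A^8 - 2*A^4 + 3 - 2*A^-4 + 2*A^-8 - A^-12

Derivation:
Braid: s1 s1 s2^-1 s1 s2^-1 s2^-1 on 3 strands, 6 crossings.
Writhe w = (#positive) - (#negative) = 3 - 3 = 0.
Enumerate smoothing states for the bracket polynomial. There are 2^6 = 64 states.
Each crossing splits two ways (0=vertical, 1=horizontal). The state's weight is A^(#A-smoothings - #B-smoothings) * d^(loops - 1).
Tabulate the states by total A-exponent and number of loops L (A-exp: L × count):
  A^6: L=4 ×1
  A^4: L=3 ×6
  A^2: L=2 ×14, L=4 ×1
  A^0: L=1 ×13, L=3 ×7
  A^-2: L=2 ×14, L=4 ×1
  A^-4: L=3 ×6
  A^-6: L=4 ×1
Each group contributes A^e * Σ count * d^(L-1):
Powers of d = -A^2 - A^-2: d^2 = A^4 + 2 + A^-4; d^3 = -A^6 - 3*A^2 - 3*A^-2 - A^-6.
  A^6 * (d^3) = -A^12 - 3*A^8 - 3*A^4 - 1
  A^4 * (6*d^2) = 6*A^8 + 12*A^4 + 6
  A^2 * (14*d + d^3) = -A^8 - 17*A^4 - 17 - A^-4
  A^0 * (13 + 7*d^2) = 7*A^4 + 27 + 7*A^-4
  A^-2 * (14*d + d^3) = -A^4 - 17 - 17*A^-4 - A^-8
  A^-4 * (6*d^2) = 6 + 12*A^-4 + 6*A^-8
  A^-6 * (d^3) = -1 - 3*A^-4 - 3*A^-8 - A^-12
Summing the groups: <K> = -A^12 + 2*A^8 - 2*A^4 + 3 - 2*A^-4 + 2*A^-8 - A^-12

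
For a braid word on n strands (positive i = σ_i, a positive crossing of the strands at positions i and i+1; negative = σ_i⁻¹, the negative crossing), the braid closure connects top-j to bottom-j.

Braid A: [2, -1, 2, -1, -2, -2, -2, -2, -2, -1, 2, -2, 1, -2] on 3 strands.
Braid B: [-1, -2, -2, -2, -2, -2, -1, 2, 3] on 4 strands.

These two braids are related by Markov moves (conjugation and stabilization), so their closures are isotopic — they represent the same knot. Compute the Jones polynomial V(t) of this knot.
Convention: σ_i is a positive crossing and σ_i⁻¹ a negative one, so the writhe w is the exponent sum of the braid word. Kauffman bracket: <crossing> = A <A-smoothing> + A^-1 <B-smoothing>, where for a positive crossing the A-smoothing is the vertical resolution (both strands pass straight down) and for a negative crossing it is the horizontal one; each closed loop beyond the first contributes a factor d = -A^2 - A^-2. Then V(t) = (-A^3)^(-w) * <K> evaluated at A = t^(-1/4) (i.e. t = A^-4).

t^-2 - t^-3 + 2*t^-4 - 2*t^-5 + 3*t^-6 - 2*t^-7 + t^-8 - t^-9

Derivation:
Markov-equivalent braids have isotopic closures, hence identical knot invariants. Strip the Markov moves from each word to reach a common short braid β, then compute V(t) once on β.
Braid A: s2 s1^-1 s2 s1^-1 s2^-1 s2^-1 s2^-1 s2^-1 s2^-1 s1^-1 s2 s2^-1 s1 s2^-1 on 3 strands reduces by inverse Markov moves (closure unchanged at each step):
  Deconjugate: the word is γ·β·γ⁻¹ with γ = s2 (prefix) and γ⁻¹ = s2^-1 (suffix); strip both.
  Deconjugate: the word is γ·β·γ⁻¹ with γ = s1^-1 s2 (prefix) and γ⁻¹ = s2^-1 s1 (suffix); strip both.
Reduced to β = s1^-1 s2^-1 s2^-1 s2^-1 s2^-1 s2^-1 s1^-1 s2 on 3 strands, 8 crossings.
Braid B: s1^-1 s2^-1 s2^-1 s2^-1 s2^-1 s2^-1 s1^-1 s2 s3 on 4 strands reduces by inverse Markov moves (closure unchanged at each step):
  Destabilize: the word has the form β·s3 where s3 occurs only as the final letter (β ∈ B_3); drop it and the last strand → 3 strands.
Reduced to β = s1^-1 s2^-1 s2^-1 s2^-1 s2^-1 s2^-1 s1^-1 s2 on 3 strands, 8 crossings.
Both give the same β = s1^-1 s2^-1 s2^-1 s2^-1 s2^-1 s2^-1 s1^-1 s2 on 3 strands, so one state sum suffices:
Braid: s1^-1 s2^-1 s2^-1 s2^-1 s2^-1 s2^-1 s1^-1 s2 on 3 strands, 8 crossings.
Writhe w = (#positive) - (#negative) = 1 - 7 = -6.
Enumerate smoothing states for the bracket polynomial. There are 2^8 = 256 states.
For each crossing: s=0 is the vertical smoothing, s=1 horizontal. Crossing k contributes A^(sign_k * (1 - 2*s_k)); loop factor d = -A^2 - A^-2.
Tabulate the states by total A-exponent and number of loops L (A-exp: L × count):
  A^8: L=6 ×1
  A^6: L=5 ×8
  A^4: L=4 ×25, L=6 ×3
  A^2: L=3 ×40, L=5 ×15, L=7 ×1
  A^0: L=2 ×35, L=4 ×30, L=6 ×5
  A^-2: L=1 ×15, L=3 ×31, L=5 ×10
  A^-4: L=2 ×18, L=4 ×10
  A^-6: L=1 ×2, L=3 ×6
  A^-8: L=2 ×1
Each group contributes A^e * Σ count * d^(L-1):
Powers of d = -A^2 - A^-2: d^2 = A^4 + 2 + A^-4; d^3 = -A^6 - 3*A^2 - 3*A^-2 - A^-6; d^4 = A^8 + 4*A^4 + 6 + 4*A^-4 + A^-8; d^5 = -A^10 - 5*A^6 - 10*A^2 - 10*A^-2 - 5*A^-6 - A^-10; d^6 = A^12 + 6*A^8 + 15*A^4 + 20 + 15*A^-4 + 6*A^-8 + A^-12.
  A^8 * (d^5) = -A^18 - 5*A^14 - 10*A^10 - 10*A^6 - 5*A^2 - A^-2
  A^6 * (8*d^4) = 8*A^14 + 32*A^10 + 48*A^6 + 32*A^2 + 8*A^-2
  A^4 * (25*d^3 + 3*d^5) = -3*A^14 - 40*A^10 - 105*A^6 - 105*A^2 - 40*A^-2 - 3*A^-6
  A^2 * (40*d^2 + 15*d^4 + d^6) = A^14 + 21*A^10 + 115*A^6 + 190*A^2 + 115*A^-2 + 21*A^-6 + A^-10
  A^0 * (35*d + 30*d^3 + 5*d^5) = -5*A^10 - 55*A^6 - 175*A^2 - 175*A^-2 - 55*A^-6 - 5*A^-10
  A^-2 * (15 + 31*d^2 + 10*d^4) = 10*A^6 + 71*A^2 + 137*A^-2 + 71*A^-6 + 10*A^-10
  A^-4 * (18*d + 10*d^3) = -10*A^2 - 48*A^-2 - 48*A^-6 - 10*A^-10
  A^-6 * (2 + 6*d^2) = 6*A^-2 + 14*A^-6 + 6*A^-10
  A^-8 * (d) = -A^-6 - A^-10
Summing the groups: <K> = -A^18 + A^14 - 2*A^10 + 3*A^6 - 2*A^2 + 2*A^-2 - A^-6 + A^-10
Normalise by the writhe: (-A^3)^(-w) = (-A^3)^(6) = A^18, so f(A) = A^18 * <K> = -A^36 + A^32 - 2*A^28 + 3*A^24 - 2*A^20 + 2*A^16 - A^12 + A^8.
Substitute A = t^(-1/4), i.e. A^e → t^(-e/4): V(t) = t^-2 - t^-3 + 2*t^-4 - 2*t^-5 + 3*t^-6 - 2*t^-7 + t^-8 - t^-9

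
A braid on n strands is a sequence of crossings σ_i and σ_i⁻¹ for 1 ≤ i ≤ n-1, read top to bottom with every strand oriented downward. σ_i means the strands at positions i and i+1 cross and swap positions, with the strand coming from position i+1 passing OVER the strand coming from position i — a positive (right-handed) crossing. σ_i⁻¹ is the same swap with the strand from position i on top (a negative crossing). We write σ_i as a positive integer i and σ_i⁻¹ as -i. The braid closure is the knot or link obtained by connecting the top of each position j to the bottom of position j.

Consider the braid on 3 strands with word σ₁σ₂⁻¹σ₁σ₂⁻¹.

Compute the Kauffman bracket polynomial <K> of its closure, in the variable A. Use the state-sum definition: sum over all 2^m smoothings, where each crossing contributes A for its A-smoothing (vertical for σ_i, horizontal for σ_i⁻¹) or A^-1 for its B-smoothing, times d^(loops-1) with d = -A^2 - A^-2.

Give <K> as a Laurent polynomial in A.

Braid: s1 s2^-1 s1 s2^-1 on 3 strands, 4 crossings.
Writhe w = (#positive) - (#negative) = 2 - 2 = 0.
State-sum expansion of <K>. There are 2^4 = 16 states.
For each crossing: s=0 is the vertical smoothing, s=1 horizontal. Crossing k contributes A^(sign_k * (1 - 2*s_k)); loop factor d = -A^2 - A^-2.
  state 0000: A-exp=+0, loops=3, term = A^0 * d^2
  state 0001: A-exp=+2, loops=2, term = A^2 * d^1
  state 0010: A-exp=-2, loops=2, term = A^-2 * d^1
  state 0011: A-exp=+0, loops=1, term = A^0 * d^0
  state 0100: A-exp=+2, loops=2, term = A^2 * d^1
  state 0101: A-exp=+4, loops=3, term = A^4 * d^2
  state 0110: A-exp=+0, loops=1, term = A^0 * d^0
  state 0111: A-exp=+2, loops=2, term = A^2 * d^1
  state 1000: A-exp=-2, loops=2, term = A^-2 * d^1
  state 1001: A-exp=+0, loops=1, term = A^0 * d^0
  state 1010: A-exp=-4, loops=3, term = A^-4 * d^2
  state 1011: A-exp=-2, loops=2, term = A^-2 * d^1
  state 1100: A-exp=+0, loops=1, term = A^0 * d^0
  state 1101: A-exp=+2, loops=2, term = A^2 * d^1
  state 1110: A-exp=-2, loops=2, term = A^-2 * d^1
  state 1111: A-exp=+0, loops=1, term = A^0 * d^0
Collect the terms by A-exponent (count of states per loop number):
Powers of d = -A^2 - A^-2: d^2 = A^4 + 2 + A^-4.
  A^4 * (d^2) = A^8 + 2*A^4 + 1
  A^2 * (4*d) = -4*A^4 - 4
  A^0 * (5 + d^2) = A^4 + 7 + A^-4
  A^-2 * (4*d) = -4 - 4*A^-4
  A^-4 * (d^2) = 1 + 2*A^-4 + A^-8
Summing the groups: <K> = A^8 - A^4 + 1 - A^-4 + A^-8

Answer: A^8 - A^4 + 1 - A^-4 + A^-8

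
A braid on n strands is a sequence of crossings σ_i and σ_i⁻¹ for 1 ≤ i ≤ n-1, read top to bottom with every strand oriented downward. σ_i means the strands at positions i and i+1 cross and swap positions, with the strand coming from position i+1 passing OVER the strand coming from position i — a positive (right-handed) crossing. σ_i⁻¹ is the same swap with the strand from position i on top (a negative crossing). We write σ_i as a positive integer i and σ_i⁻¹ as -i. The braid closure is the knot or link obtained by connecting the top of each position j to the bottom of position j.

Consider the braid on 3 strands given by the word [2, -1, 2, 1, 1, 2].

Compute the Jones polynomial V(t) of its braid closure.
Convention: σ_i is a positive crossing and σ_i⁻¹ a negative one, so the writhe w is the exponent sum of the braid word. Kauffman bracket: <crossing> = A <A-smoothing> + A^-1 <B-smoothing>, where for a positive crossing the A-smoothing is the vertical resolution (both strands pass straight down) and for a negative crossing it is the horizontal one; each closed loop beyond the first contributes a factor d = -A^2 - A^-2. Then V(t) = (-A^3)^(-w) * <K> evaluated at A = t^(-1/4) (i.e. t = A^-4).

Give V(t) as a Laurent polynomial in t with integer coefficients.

Braid: s2 s1^-1 s2 s1 s1 s2 on 3 strands, 6 crossings.
Writhe w = (#positive) - (#negative) = 5 - 1 = 4.
Enumerate smoothing states for the bracket polynomial. There are 2^6 = 64 states.
For each crossing: s=0 is the vertical smoothing, s=1 horizontal. Crossing k contributes A^(sign_k * (1 - 2*s_k)); loop factor d = -A^2 - A^-2.
Tabulate the states by total A-exponent and number of loops L (A-exp: L × count):
  A^6: L=2 ×1
  A^4: L=1 ×3, L=3 ×3
  A^2: L=2 ×14, L=4 ×1
  A^0: L=1 ×10, L=3 ×10
  A^-2: L=2 ×13, L=4 ×2
  A^-4: L=3 ×6
  A^-6: L=4 ×1
Each group contributes A^e * Σ count * d^(L-1):
Powers of d = -A^2 - A^-2: d^2 = A^4 + 2 + A^-4; d^3 = -A^6 - 3*A^2 - 3*A^-2 - A^-6.
  A^6 * (d) = -A^8 - A^4
  A^4 * (3 + 3*d^2) = 3*A^8 + 9*A^4 + 3
  A^2 * (14*d + d^3) = -A^8 - 17*A^4 - 17 - A^-4
  A^0 * (10 + 10*d^2) = 10*A^4 + 30 + 10*A^-4
  A^-2 * (13*d + 2*d^3) = -2*A^4 - 19 - 19*A^-4 - 2*A^-8
  A^-4 * (6*d^2) = 6 + 12*A^-4 + 6*A^-8
  A^-6 * (d^3) = -1 - 3*A^-4 - 3*A^-8 - A^-12
Summing the groups: <K> = A^8 - A^4 + 2 - A^-4 + A^-8 - A^-12
Normalise by the writhe: (-A^3)^(-w) = (-A^3)^(-4) = A^-12, so f(A) = A^-12 * <K> = A^-4 - A^-8 + 2*A^-12 - A^-16 + A^-20 - A^-24.
Substitute A = t^(-1/4), i.e. A^e → t^(-e/4): V(t) = -t^6 + t^5 - t^4 + 2*t^3 - t^2 + t

Answer: -t^6 + t^5 - t^4 + 2*t^3 - t^2 + t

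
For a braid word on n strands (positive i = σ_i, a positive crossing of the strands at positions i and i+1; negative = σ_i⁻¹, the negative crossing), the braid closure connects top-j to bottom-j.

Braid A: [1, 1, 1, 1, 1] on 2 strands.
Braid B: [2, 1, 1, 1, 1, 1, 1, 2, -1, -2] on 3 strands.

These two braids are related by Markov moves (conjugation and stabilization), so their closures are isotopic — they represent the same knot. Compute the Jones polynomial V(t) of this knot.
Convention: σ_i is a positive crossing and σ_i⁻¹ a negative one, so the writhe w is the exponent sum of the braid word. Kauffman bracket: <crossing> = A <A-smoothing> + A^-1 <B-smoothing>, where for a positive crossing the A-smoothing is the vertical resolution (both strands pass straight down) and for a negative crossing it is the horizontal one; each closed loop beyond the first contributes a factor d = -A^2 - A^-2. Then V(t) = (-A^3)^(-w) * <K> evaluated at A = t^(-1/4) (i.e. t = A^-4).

Markov-equivalent braids have isotopic closures, hence identical knot invariants. Strip the Markov moves from each word to reach a common short braid β, then compute V(t) once on β.
Braid A: s1 s1 s1 s1 s1 on 2 strands has no conjugating prefix/suffix or stabilization to strip; take β = s1 s1 s1 s1 s1.
Braid B: s2 s1 s1 s1 s1 s1 s1 s2 s1^-1 s2^-1 on 3 strands reduces by inverse Markov moves (closure unchanged at each step):
  Deconjugate: the word is γ·β·γ⁻¹ with γ = s2 s1 (prefix) and γ⁻¹ = s1^-1 s2^-1 (suffix); strip both.
  Destabilize: the word has the form β·s2 where s2 occurs only as the final letter (β ∈ B_2); drop it and the last strand → 2 strands.
Reduced to β = s1 s1 s1 s1 s1 on 2 strands, 5 crossings.
Both give the same β = s1 s1 s1 s1 s1 on 2 strands, so one state sum suffices:
Braid: s1 s1 s1 s1 s1 on 2 strands, 5 crossings.
Writhe w = (#positive) - (#negative) = 5 - 0 = 5.
State-sum expansion of <K>. There are 2^5 = 32 states.
For each crossing: s=0 is the vertical smoothing, s=1 horizontal. Crossing k contributes A^(sign_k * (1 - 2*s_k)); loop factor d = -A^2 - A^-2.
  state 00000: A-exp=+5, loops=2, term = A^5 * d^1
  state 00001: A-exp=+3, loops=1, term = A^3 * d^0
  state 00010: A-exp=+3, loops=1, term = A^3 * d^0
  state 00011: A-exp=+1, loops=2, term = A^1 * d^1
  state 00100: A-exp=+3, loops=1, term = A^3 * d^0
  state 00101: A-exp=+1, loops=2, term = A^1 * d^1
  state 00110: A-exp=+1, loops=2, term = A^1 * d^1
  state 00111: A-exp=-1, loops=3, term = A^-1 * d^2
  state 01000: A-exp=+3, loops=1, term = A^3 * d^0
  state 01001: A-exp=+1, loops=2, term = A^1 * d^1
  state 01010: A-exp=+1, loops=2, term = A^1 * d^1
  state 01011: A-exp=-1, loops=3, term = A^-1 * d^2
  state 01100: A-exp=+1, loops=2, term = A^1 * d^1
  state 01101: A-exp=-1, loops=3, term = A^-1 * d^2
  state 01110: A-exp=-1, loops=3, term = A^-1 * d^2
  state 01111: A-exp=-3, loops=4, term = A^-3 * d^3
  state 10000: A-exp=+3, loops=1, term = A^3 * d^0
  state 10001: A-exp=+1, loops=2, term = A^1 * d^1
  state 10010: A-exp=+1, loops=2, term = A^1 * d^1
  state 10011: A-exp=-1, loops=3, term = A^-1 * d^2
  state 10100: A-exp=+1, loops=2, term = A^1 * d^1
  state 10101: A-exp=-1, loops=3, term = A^-1 * d^2
  state 10110: A-exp=-1, loops=3, term = A^-1 * d^2
  state 10111: A-exp=-3, loops=4, term = A^-3 * d^3
  state 11000: A-exp=+1, loops=2, term = A^1 * d^1
  state 11001: A-exp=-1, loops=3, term = A^-1 * d^2
  state 11010: A-exp=-1, loops=3, term = A^-1 * d^2
  state 11011: A-exp=-3, loops=4, term = A^-3 * d^3
  state 11100: A-exp=-1, loops=3, term = A^-1 * d^2
  state 11101: A-exp=-3, loops=4, term = A^-3 * d^3
  state 11110: A-exp=-3, loops=4, term = A^-3 * d^3
  state 11111: A-exp=-5, loops=5, term = A^-5 * d^4
Collect the terms by A-exponent (count of states per loop number):
Powers of d = -A^2 - A^-2: d^2 = A^4 + 2 + A^-4; d^3 = -A^6 - 3*A^2 - 3*A^-2 - A^-6; d^4 = A^8 + 4*A^4 + 6 + 4*A^-4 + A^-8.
  A^5 * (d) = -A^7 - A^3
  A^3 * (5) = 5*A^3
  A^1 * (10*d) = -10*A^3 - 10*A^-1
  A^-1 * (10*d^2) = 10*A^3 + 20*A^-1 + 10*A^-5
  A^-3 * (5*d^3) = -5*A^3 - 15*A^-1 - 15*A^-5 - 5*A^-9
  A^-5 * (d^4) = A^3 + 4*A^-1 + 6*A^-5 + 4*A^-9 + A^-13
Summing the groups: <K> = -A^7 - A^-1 + A^-5 - A^-9 + A^-13
Normalise by the writhe: (-A^3)^(-w) = (-A^3)^(-5) = -A^-15, so f(A) = -A^-15 * <K> = A^-8 + A^-16 - A^-20 + A^-24 - A^-28.
Substitute A = t^(-1/4), i.e. A^e → t^(-e/4): V(t) = -t^7 + t^6 - t^5 + t^4 + t^2

Answer: -t^7 + t^6 - t^5 + t^4 + t^2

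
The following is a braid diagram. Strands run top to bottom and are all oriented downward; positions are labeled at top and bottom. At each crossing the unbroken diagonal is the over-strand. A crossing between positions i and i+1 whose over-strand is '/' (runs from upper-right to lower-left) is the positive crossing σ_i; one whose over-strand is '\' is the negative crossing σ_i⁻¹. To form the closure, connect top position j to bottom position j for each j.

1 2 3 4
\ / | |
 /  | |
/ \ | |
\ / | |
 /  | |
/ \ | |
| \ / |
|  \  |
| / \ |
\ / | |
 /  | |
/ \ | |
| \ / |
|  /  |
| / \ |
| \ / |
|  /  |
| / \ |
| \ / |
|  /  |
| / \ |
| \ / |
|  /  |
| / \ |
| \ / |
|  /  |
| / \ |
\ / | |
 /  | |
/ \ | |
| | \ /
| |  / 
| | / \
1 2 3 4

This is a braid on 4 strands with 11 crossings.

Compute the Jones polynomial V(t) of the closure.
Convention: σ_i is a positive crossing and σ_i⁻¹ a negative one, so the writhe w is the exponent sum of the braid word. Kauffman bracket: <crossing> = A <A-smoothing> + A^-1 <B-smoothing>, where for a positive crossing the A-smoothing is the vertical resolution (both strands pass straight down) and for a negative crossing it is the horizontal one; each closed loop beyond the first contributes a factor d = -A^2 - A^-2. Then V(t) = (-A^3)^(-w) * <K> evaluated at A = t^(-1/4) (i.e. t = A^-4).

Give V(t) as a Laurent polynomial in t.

-t^12 + 2*t^11 - 4*t^10 + 5*t^9 - 5*t^8 + 5*t^7 - 4*t^6 + 3*t^5 - t^4 + t^3

Derivation:
Reading the diagram top to bottom ('/'-over between positions i,i+1 = s_i, '\'-over = s_i^-1): braid word = s1 s1 s2^-1 s1 s2 s2 s2 s2 s2 s1 s3.
The presented braid s1 s1 s2^-1 s1 s2 s2 s2 s2 s2 s1 s3 on 4 strands reduces by inverse Markov moves (closure unchanged at each step):
  Destabilize: the word has the form β·s3 where s3 occurs only as the final letter (β ∈ B_3); drop it and the last strand → 3 strands.
Reduced to β = s1 s1 s2^-1 s1 s2 s2 s2 s2 s2 s1 on 3 strands, 10 crossings.
Compute on β:
Braid: s1 s1 s2^-1 s1 s2 s2 s2 s2 s2 s1 on 3 strands, 10 crossings.
Writhe w = (#positive) - (#negative) = 9 - 1 = 8.
Computing the Kauffman bracket via state sum. There are 2^10 = 1024 states.
For each crossing: s=0 is the vertical smoothing, s=1 horizontal. Crossing k contributes A^(sign_k * (1 - 2*s_k)); loop factor d = -A^2 - A^-2.
Tabulate the states by total A-exponent and number of loops L (A-exp: L × count):
  A^10: L=2 ×1
  A^8: L=1 ×4, L=3 ×6
  A^6: L=2 ×35, L=4 ×10
  A^4: L=1 ×35, L=3 ×75, L=5 ×10
  A^2: L=2 ×115, L=4 ×90, L=6 ×5
  A^0: L=3 ×185, L=5 ×66, L=7 ×1
  A^-2: L=4 ×180, L=6 ×30
  A^-4: L=5 ×112, L=7 ×8
  A^-6: L=6 ×44, L=8 ×1
  A^-8: L=7 ×10
  A^-10: L=8 ×1
Each group contributes A^e * Σ count * d^(L-1):
Powers of d = -A^2 - A^-2: d^2 = A^4 + 2 + A^-4; d^3 = -A^6 - 3*A^2 - 3*A^-2 - A^-6; d^4 = A^8 + 4*A^4 + 6 + 4*A^-4 + A^-8; d^5 = -A^10 - 5*A^6 - 10*A^2 - 10*A^-2 - 5*A^-6 - A^-10; d^6 = A^12 + 6*A^8 + 15*A^4 + 20 + 15*A^-4 + 6*A^-8 + A^-12; d^7 = -A^14 - 7*A^10 - 21*A^6 - 35*A^2 - 35*A^-2 - 21*A^-6 - 7*A^-10 - A^-14.
  A^10 * (d) = -A^12 - A^8
  A^8 * (4 + 6*d^2) = 6*A^12 + 16*A^8 + 6*A^4
  A^6 * (35*d + 10*d^3) = -10*A^12 - 65*A^8 - 65*A^4 - 10
  A^4 * (35 + 75*d^2 + 10*d^4) = 10*A^12 + 115*A^8 + 245*A^4 + 115 + 10*A^-4
  A^2 * (115*d + 90*d^3 + 5*d^5) = -5*A^12 - 115*A^8 - 435*A^4 - 435 - 115*A^-4 - 5*A^-8
  A^0 * (185*d^2 + 66*d^4 + d^6) = A^12 + 72*A^8 + 464*A^4 + 786 + 464*A^-4 + 72*A^-8 + A^-12
  A^-2 * (180*d^3 + 30*d^5) = -30*A^8 - 330*A^4 - 840 - 840*A^-4 - 330*A^-8 - 30*A^-12
  A^-4 * (112*d^4 + 8*d^6) = 8*A^8 + 160*A^4 + 568 + 832*A^-4 + 568*A^-8 + 160*A^-12 + 8*A^-16
  A^-6 * (44*d^5 + d^7) = -A^8 - 51*A^4 - 241 - 475*A^-4 - 475*A^-8 - 241*A^-12 - 51*A^-16 - A^-20
  A^-8 * (10*d^6) = 10*A^4 + 60 + 150*A^-4 + 200*A^-8 + 150*A^-12 + 60*A^-16 + 10*A^-20
  A^-10 * (d^7) = -A^4 - 7 - 21*A^-4 - 35*A^-8 - 35*A^-12 - 21*A^-16 - 7*A^-20 - A^-24
Summing the groups: <K> = A^12 - A^8 + 3*A^4 - 4 + 5*A^-4 - 5*A^-8 + 5*A^-12 - 4*A^-16 + 2*A^-20 - A^-24
Normalise by the writhe: (-A^3)^(-w) = (-A^3)^(-8) = A^-24, so f(A) = A^-24 * <K> = A^-12 - A^-16 + 3*A^-20 - 4*A^-24 + 5*A^-28 - 5*A^-32 + 5*A^-36 - 4*A^-40 + 2*A^-44 - A^-48.
Substitute A = t^(-1/4), i.e. A^e → t^(-e/4): V(t) = -t^12 + 2*t^11 - 4*t^10 + 5*t^9 - 5*t^8 + 5*t^7 - 4*t^6 + 3*t^5 - t^4 + t^3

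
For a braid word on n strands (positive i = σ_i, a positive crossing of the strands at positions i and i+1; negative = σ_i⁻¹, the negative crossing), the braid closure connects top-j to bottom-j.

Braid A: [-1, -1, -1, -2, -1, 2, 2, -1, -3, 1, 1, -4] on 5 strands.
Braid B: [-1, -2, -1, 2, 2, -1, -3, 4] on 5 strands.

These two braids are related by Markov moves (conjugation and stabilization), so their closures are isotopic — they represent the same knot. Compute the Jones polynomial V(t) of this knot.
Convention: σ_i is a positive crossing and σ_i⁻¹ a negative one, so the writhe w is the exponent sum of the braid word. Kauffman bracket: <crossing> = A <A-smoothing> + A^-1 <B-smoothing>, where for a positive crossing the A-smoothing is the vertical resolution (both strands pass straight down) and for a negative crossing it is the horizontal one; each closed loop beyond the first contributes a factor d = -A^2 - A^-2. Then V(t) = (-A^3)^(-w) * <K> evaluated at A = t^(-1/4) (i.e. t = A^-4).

1

Derivation:
Markov-equivalent braids have isotopic closures, hence identical knot invariants. Strip the Markov moves from each word to reach a common short braid β, then compute V(t) once on β.
Braid A: s1^-1 s1^-1 s1^-1 s2^-1 s1^-1 s2 s2 s1^-1 s3^-1 s1 s1 s4^-1 on 5 strands reduces by inverse Markov moves (closure unchanged at each step):
  Destabilize: the word has the form β·s4^-1 where s4^-1 occurs only as the final letter (β ∈ B_4); drop it and the last strand → 4 strands.
  Deconjugate: the word is γ·β·γ⁻¹ with γ = s1^-1 s1^-1 (prefix) and γ⁻¹ = s1 s1 (suffix); strip both.
  Destabilize: the word has the form β·s3^-1 where s3^-1 occurs only as the final letter (β ∈ B_3); drop it and the last strand → 3 strands.
Reduced to β = s1^-1 s2^-1 s1^-1 s2 s2 s1^-1 on 3 strands, 6 crossings.
Braid B: s1^-1 s2^-1 s1^-1 s2 s2 s1^-1 s3^-1 s4 on 5 strands reduces by inverse Markov moves (closure unchanged at each step):
  Destabilize: the word has the form β·s4 where s4 occurs only as the final letter (β ∈ B_4); drop it and the last strand → 4 strands.
  Destabilize: the word has the form β·s3^-1 where s3^-1 occurs only as the final letter (β ∈ B_3); drop it and the last strand → 3 strands.
Reduced to β = s1^-1 s2^-1 s1^-1 s2 s2 s1^-1 on 3 strands, 6 crossings.
Both give the same β = s1^-1 s2^-1 s1^-1 s2 s2 s1^-1 on 3 strands, so one state sum suffices:
Braid: s1^-1 s2^-1 s1^-1 s2 s2 s1^-1 on 3 strands, 6 crossings.
Writhe w = (#positive) - (#negative) = 2 - 4 = -2.
Computing the Kauffman bracket via state sum. There are 2^6 = 64 states.
Smooth each crossing (0=||, 1=⌣⌢); contribution A^(Σ sign_k(1-2s_k)) * d^(L-1).
Tabulate the states by total A-exponent and number of loops L (A-exp: L × count):
  A^6: L=3 ×1
  A^4: L=2 ×5, L=4 ×1
  A^2: L=1 ×7, L=3 ×8
  A^0: L=2 ×18, L=4 ×2
  A^-2: L=1 ×6, L=3 ×9
  A^-4: L=2 ×5, L=4 ×1
  A^-6: L=3 ×1
Each group contributes A^e * Σ count * d^(L-1):
Powers of d = -A^2 - A^-2: d^2 = A^4 + 2 + A^-4; d^3 = -A^6 - 3*A^2 - 3*A^-2 - A^-6.
  A^6 * (d^2) = A^10 + 2*A^6 + A^2
  A^4 * (5*d + d^3) = -A^10 - 8*A^6 - 8*A^2 - A^-2
  A^2 * (7 + 8*d^2) = 8*A^6 + 23*A^2 + 8*A^-2
  A^0 * (18*d + 2*d^3) = -2*A^6 - 24*A^2 - 24*A^-2 - 2*A^-6
  A^-2 * (6 + 9*d^2) = 9*A^2 + 24*A^-2 + 9*A^-6
  A^-4 * (5*d + d^3) = -A^2 - 8*A^-2 - 8*A^-6 - A^-10
  A^-6 * (d^2) = A^-2 + 2*A^-6 + A^-10
Summing the groups: <K> = A^-6
Normalise by the writhe: (-A^3)^(-w) = (-A^3)^(2) = A^6, so f(A) = A^6 * <K> = 1.
Substitute A = t^(-1/4), i.e. A^e → t^(-e/4): V(t) = 1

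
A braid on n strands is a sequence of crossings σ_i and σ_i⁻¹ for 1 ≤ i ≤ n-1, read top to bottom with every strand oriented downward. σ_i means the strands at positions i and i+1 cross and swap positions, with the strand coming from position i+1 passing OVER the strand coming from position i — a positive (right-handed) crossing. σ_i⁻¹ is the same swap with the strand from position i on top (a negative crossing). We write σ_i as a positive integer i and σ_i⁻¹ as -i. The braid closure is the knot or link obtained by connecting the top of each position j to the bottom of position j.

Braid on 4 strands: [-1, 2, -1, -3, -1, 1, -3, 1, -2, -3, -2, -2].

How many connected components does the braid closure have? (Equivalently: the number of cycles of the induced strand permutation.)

Track the strand permutation on 4 strands, starting from identity.
  step 1: s1^-1 swaps positions 1,2 -> [2 1 3 4]
  step 2: s2 swaps positions 2,3 -> [2 3 1 4]
  step 3: s1^-1 swaps positions 1,2 -> [3 2 1 4]
  step 4: s3^-1 swaps positions 3,4 -> [3 2 4 1]
  step 5: s1^-1 swaps positions 1,2 -> [2 3 4 1]
  step 6: s1 swaps positions 1,2 -> [3 2 4 1]
  step 7: s3^-1 swaps positions 3,4 -> [3 2 1 4]
  step 8: s1 swaps positions 1,2 -> [2 3 1 4]
  step 9: s2^-1 swaps positions 2,3 -> [2 1 3 4]
  step 10: s3^-1 swaps positions 3,4 -> [2 1 4 3]
  step 11: s2^-1 swaps positions 2,3 -> [2 4 1 3]
  step 12: s2^-1 swaps positions 2,3 -> [2 1 4 3]
Final permutation (position -> original strand): [2 1 4 3]
Closure components = cycle count of this permutation = 2.

Answer: 2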